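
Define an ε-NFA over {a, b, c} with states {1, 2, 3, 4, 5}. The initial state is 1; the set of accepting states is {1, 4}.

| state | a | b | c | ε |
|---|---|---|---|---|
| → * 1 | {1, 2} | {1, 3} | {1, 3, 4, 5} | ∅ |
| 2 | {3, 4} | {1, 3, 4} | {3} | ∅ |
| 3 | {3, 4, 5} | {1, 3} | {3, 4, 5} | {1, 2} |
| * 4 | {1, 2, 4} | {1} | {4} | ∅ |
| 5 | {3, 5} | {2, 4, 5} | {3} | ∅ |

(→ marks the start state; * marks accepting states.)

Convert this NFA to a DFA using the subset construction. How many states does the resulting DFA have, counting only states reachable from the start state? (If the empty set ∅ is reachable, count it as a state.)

Start state of the DFA: {1} (ε-closure of the NFA start).
{1} --a--> {1, 2}  [new]
{1} --b--> {1, 2, 3}  [new]
{1} --c--> {1, 2, 3, 4, 5}  [new]
{1, 2} --a--> {1, 2, 3, 4}  [new]
{1, 2} --b--> {1, 2, 3, 4}  [seen]
{1, 2} --c--> {1, 2, 3, 4, 5}  [seen]
{1, 2, 3} --a--> {1, 2, 3, 4, 5}  [seen]
{1, 2, 3} --b--> {1, 2, 3, 4}  [seen]
{1, 2, 3} --c--> {1, 2, 3, 4, 5}  [seen]
{1, 2, 3, 4, 5} --a--> {1, 2, 3, 4, 5}  [seen]
{1, 2, 3, 4, 5} --b--> {1, 2, 3, 4, 5}  [seen]
{1, 2, 3, 4, 5} --c--> {1, 2, 3, 4, 5}  [seen]
{1, 2, 3, 4} --a--> {1, 2, 3, 4, 5}  [seen]
{1, 2, 3, 4} --b--> {1, 2, 3, 4}  [seen]
{1, 2, 3, 4} --c--> {1, 2, 3, 4, 5}  [seen]
Reachable DFA states: {1}, {1, 2}, {1, 2, 3}, {1, 2, 3, 4, 5}, {1, 2, 3, 4}.

5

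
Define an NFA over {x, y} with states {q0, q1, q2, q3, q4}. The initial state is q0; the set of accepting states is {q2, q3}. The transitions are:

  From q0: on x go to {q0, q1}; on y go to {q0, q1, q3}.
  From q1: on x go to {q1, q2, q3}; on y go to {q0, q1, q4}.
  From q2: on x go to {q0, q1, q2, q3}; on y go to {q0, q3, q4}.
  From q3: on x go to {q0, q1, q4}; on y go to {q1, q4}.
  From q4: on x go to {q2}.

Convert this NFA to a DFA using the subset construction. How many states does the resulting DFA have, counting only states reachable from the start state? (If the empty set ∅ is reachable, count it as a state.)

Start state of the DFA: {q0}.
{q0} --x--> {q0, q1}  [new]
{q0} --y--> {q0, q1, q3}  [new]
{q0, q1} --x--> {q0, q1, q2, q3}  [new]
{q0, q1} --y--> {q0, q1, q3, q4}  [new]
{q0, q1, q3} --x--> {q0, q1, q2, q3, q4}  [new]
{q0, q1, q3} --y--> {q0, q1, q3, q4}  [seen]
{q0, q1, q2, q3} --x--> {q0, q1, q2, q3, q4}  [seen]
{q0, q1, q2, q3} --y--> {q0, q1, q3, q4}  [seen]
{q0, q1, q3, q4} --x--> {q0, q1, q2, q3, q4}  [seen]
{q0, q1, q3, q4} --y--> {q0, q1, q3, q4}  [seen]
{q0, q1, q2, q3, q4} --x--> {q0, q1, q2, q3, q4}  [seen]
{q0, q1, q2, q3, q4} --y--> {q0, q1, q3, q4}  [seen]
Reachable DFA states: {q0}, {q0, q1}, {q0, q1, q3}, {q0, q1, q2, q3}, {q0, q1, q3, q4}, {q0, q1, q2, q3, q4}.

6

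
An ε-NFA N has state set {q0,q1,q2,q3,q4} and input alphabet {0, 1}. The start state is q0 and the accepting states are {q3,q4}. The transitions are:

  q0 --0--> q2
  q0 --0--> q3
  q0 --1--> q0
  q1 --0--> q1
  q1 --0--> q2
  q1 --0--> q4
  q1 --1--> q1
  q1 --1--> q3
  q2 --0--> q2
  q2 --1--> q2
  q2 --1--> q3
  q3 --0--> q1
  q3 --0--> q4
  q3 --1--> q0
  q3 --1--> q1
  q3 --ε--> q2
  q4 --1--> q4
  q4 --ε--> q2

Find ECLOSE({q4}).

{q2,q4}

Begin with {q4}.
q4 →ε {q2}; add q2.
ε-closure = {q2,q4}.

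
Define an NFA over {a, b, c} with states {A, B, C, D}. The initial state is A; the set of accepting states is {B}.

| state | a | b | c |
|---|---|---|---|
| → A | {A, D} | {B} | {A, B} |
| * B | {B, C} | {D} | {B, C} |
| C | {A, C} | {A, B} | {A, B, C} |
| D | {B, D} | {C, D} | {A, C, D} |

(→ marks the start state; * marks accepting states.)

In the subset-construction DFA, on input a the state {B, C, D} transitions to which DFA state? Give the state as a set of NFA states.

δ(B,a) = {B, C}; δ(C,a) = {A, C}; δ(D,a) = {B, D}.
Union: {A, B, C, D}.

{A, B, C, D}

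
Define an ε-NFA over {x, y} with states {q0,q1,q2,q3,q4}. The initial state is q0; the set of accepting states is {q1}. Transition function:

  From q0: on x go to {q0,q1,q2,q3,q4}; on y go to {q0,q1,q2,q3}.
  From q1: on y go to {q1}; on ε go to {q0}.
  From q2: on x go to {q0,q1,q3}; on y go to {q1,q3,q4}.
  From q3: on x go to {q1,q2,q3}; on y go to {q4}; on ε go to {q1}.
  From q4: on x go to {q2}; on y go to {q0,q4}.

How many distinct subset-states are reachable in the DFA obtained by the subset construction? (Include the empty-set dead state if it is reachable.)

Start state of the DFA: {q0} (ε-closure of the NFA start).
{q0} --x--> {q0,q1,q2,q3,q4}  [new]
{q0} --y--> {q0,q1,q2,q3}  [new]
{q0,q1,q2,q3,q4} --x--> {q0,q1,q2,q3,q4}  [seen]
{q0,q1,q2,q3,q4} --y--> {q0,q1,q2,q3,q4}  [seen]
{q0,q1,q2,q3} --x--> {q0,q1,q2,q3,q4}  [seen]
{q0,q1,q2,q3} --y--> {q0,q1,q2,q3,q4}  [seen]
Reachable DFA states: {q0}, {q0,q1,q2,q3,q4}, {q0,q1,q2,q3}.

3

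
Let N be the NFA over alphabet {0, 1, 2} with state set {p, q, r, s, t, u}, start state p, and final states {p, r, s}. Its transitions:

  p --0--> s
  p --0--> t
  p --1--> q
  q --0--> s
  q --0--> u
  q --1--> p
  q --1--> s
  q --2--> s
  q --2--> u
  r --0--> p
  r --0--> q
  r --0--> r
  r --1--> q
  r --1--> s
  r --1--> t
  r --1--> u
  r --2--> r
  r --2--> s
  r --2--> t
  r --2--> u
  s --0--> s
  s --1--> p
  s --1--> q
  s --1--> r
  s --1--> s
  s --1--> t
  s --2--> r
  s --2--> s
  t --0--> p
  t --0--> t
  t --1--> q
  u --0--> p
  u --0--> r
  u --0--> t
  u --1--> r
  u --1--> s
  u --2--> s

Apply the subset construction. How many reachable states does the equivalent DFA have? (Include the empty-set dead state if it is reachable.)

Start state of the DFA: {p}.
{p} --0--> {s, t}  [new]
{p} --1--> {q}  [new]
{p} --2--> ∅  [new]
{s, t} --0--> {p, s, t}  [new]
{s, t} --1--> {p, q, r, s, t}  [new]
{s, t} --2--> {r, s}  [new]
{q} --0--> {s, u}  [new]
{q} --1--> {p, s}  [new]
{q} --2--> {s, u}  [seen]
∅ --0--> ∅  [seen]
∅ --1--> ∅  [seen]
∅ --2--> ∅  [seen]
{p, s, t} --0--> {p, s, t}  [seen]
{p, s, t} --1--> {p, q, r, s, t}  [seen]
{p, s, t} --2--> {r, s}  [seen]
{p, q, r, s, t} --0--> {p, q, r, s, t, u}  [new]
{p, q, r, s, t} --1--> {p, q, r, s, t, u}  [seen]
{p, q, r, s, t} --2--> {r, s, t, u}  [new]
{r, s} --0--> {p, q, r, s}  [new]
{r, s} --1--> {p, q, r, s, t, u}  [seen]
{r, s} --2--> {r, s, t, u}  [seen]
{s, u} --0--> {p, r, s, t}  [new]
{s, u} --1--> {p, q, r, s, t}  [seen]
{s, u} --2--> {r, s}  [seen]
{p, s} --0--> {s, t}  [seen]
{p, s} --1--> {p, q, r, s, t}  [seen]
{p, s} --2--> {r, s}  [seen]
{p, q, r, s, t, u} --0--> {p, q, r, s, t, u}  [seen]
{p, q, r, s, t, u} --1--> {p, q, r, s, t, u}  [seen]
{p, q, r, s, t, u} --2--> {r, s, t, u}  [seen]
{r, s, t, u} --0--> {p, q, r, s, t}  [seen]
{r, s, t, u} --1--> {p, q, r, s, t, u}  [seen]
{r, s, t, u} --2--> {r, s, t, u}  [seen]
{p, q, r, s} --0--> {p, q, r, s, t, u}  [seen]
{p, q, r, s} --1--> {p, q, r, s, t, u}  [seen]
{p, q, r, s} --2--> {r, s, t, u}  [seen]
{p, r, s, t} --0--> {p, q, r, s, t}  [seen]
{p, r, s, t} --1--> {p, q, r, s, t, u}  [seen]
{p, r, s, t} --2--> {r, s, t, u}  [seen]
Reachable DFA states: {p}, {s, t}, {q}, ∅, {p, s, t}, {p, q, r, s, t}, {r, s}, {s, u}, {p, s}, {p, q, r, s, t, u}, {r, s, t, u}, {p, q, r, s}, {p, r, s, t}.

13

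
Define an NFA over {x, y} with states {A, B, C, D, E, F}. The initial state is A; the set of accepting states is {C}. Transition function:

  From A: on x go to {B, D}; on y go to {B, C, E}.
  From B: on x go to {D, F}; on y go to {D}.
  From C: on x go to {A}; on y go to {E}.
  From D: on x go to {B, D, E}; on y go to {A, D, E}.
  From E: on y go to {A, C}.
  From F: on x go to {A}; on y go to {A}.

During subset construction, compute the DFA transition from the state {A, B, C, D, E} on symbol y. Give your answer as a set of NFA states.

δ(A,y) = {B, C, E}; δ(B,y) = {D}; δ(C,y) = {E}; δ(D,y) = {A, D, E}; δ(E,y) = {A, C}.
Union: {A, B, C, D, E}.

{A, B, C, D, E}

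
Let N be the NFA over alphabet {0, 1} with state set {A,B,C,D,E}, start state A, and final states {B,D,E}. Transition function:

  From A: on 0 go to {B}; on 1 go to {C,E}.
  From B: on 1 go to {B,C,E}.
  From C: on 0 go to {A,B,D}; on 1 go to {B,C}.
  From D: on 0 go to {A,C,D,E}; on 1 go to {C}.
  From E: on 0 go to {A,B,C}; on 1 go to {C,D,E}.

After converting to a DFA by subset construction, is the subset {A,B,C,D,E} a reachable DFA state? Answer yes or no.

Start state of the DFA: {A}.
{A} --0--> {B}  [new]
{A} --1--> {C,E}  [new]
{B} --0--> ∅  [new]
{B} --1--> {B,C,E}  [new]
{C,E} --0--> {A,B,C,D}  [new]
{C,E} --1--> {B,C,D,E}  [new]
∅ --0--> ∅  [seen]
∅ --1--> ∅  [seen]
{B,C,E} --0--> {A,B,C,D}  [seen]
{B,C,E} --1--> {B,C,D,E}  [seen]
{A,B,C,D} --0--> {A,B,C,D,E}  [new]
{A,B,C,D} --1--> {B,C,E}  [seen]
{B,C,D,E} --0--> {A,B,C,D,E}  [seen]
{B,C,D,E} --1--> {B,C,D,E}  [seen]
{A,B,C,D,E} --0--> {A,B,C,D,E}  [seen]
{A,B,C,D,E} --1--> {B,C,D,E}  [seen]
Reachable DFA states: {A}, {B}, {C,E}, ∅, {B,C,E}, {A,B,C,D}, {B,C,D,E}, {A,B,C,D,E}.
{A,B,C,D,E} is among them.

yes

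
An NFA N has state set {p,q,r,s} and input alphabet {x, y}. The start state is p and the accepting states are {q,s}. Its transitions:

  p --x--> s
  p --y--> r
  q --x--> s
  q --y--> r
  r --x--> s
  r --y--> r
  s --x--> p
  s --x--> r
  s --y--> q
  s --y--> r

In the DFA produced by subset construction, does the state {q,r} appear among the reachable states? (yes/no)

Start state of the DFA: {p}.
{p} --x--> {s}  [new]
{p} --y--> {r}  [new]
{s} --x--> {p,r}  [new]
{s} --y--> {q,r}  [new]
{r} --x--> {s}  [seen]
{r} --y--> {r}  [seen]
{p,r} --x--> {s}  [seen]
{p,r} --y--> {r}  [seen]
{q,r} --x--> {s}  [seen]
{q,r} --y--> {r}  [seen]
Reachable DFA states: {p}, {s}, {r}, {p,r}, {q,r}.
{q,r} is among them.

yes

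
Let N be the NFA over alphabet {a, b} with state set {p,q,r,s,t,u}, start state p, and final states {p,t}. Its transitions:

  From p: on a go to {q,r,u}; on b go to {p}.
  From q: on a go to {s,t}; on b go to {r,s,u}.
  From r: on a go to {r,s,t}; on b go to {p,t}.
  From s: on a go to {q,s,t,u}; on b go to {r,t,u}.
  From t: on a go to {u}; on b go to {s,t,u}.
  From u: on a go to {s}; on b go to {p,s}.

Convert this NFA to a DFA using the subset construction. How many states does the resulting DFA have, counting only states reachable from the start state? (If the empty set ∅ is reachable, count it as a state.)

Start state of the DFA: {p}.
{p} --a--> {q,r,u}  [new]
{p} --b--> {p}  [seen]
{q,r,u} --a--> {r,s,t}  [new]
{q,r,u} --b--> {p,r,s,t,u}  [new]
{r,s,t} --a--> {q,r,s,t,u}  [new]
{r,s,t} --b--> {p,r,s,t,u}  [seen]
{p,r,s,t,u} --a--> {q,r,s,t,u}  [seen]
{p,r,s,t,u} --b--> {p,r,s,t,u}  [seen]
{q,r,s,t,u} --a--> {q,r,s,t,u}  [seen]
{q,r,s,t,u} --b--> {p,r,s,t,u}  [seen]
Reachable DFA states: {p}, {q,r,u}, {r,s,t}, {p,r,s,t,u}, {q,r,s,t,u}.

5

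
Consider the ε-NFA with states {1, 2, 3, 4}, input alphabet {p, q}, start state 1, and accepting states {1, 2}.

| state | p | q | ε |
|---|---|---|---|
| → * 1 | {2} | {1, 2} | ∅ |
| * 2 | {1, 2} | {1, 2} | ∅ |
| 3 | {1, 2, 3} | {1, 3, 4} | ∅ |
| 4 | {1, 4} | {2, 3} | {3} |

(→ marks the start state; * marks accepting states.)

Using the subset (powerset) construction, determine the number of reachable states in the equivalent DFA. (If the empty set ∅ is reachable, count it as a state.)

3

Start state of the DFA: {1} (ε-closure of the NFA start).
{1} --p--> {2}  [new]
{1} --q--> {1, 2}  [new]
{2} --p--> {1, 2}  [seen]
{2} --q--> {1, 2}  [seen]
{1, 2} --p--> {1, 2}  [seen]
{1, 2} --q--> {1, 2}  [seen]
Reachable DFA states: {1}, {2}, {1, 2}.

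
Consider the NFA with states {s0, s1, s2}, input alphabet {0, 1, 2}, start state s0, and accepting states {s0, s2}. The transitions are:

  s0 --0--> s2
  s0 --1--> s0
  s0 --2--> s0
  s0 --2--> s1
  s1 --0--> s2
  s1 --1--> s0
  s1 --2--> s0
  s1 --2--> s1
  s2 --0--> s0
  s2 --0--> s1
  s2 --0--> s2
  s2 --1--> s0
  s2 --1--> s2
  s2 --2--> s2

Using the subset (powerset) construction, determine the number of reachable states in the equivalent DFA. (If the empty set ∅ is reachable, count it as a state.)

5

Start state of the DFA: {s0}.
{s0} --0--> {s2}  [new]
{s0} --1--> {s0}  [seen]
{s0} --2--> {s0, s1}  [new]
{s2} --0--> {s0, s1, s2}  [new]
{s2} --1--> {s0, s2}  [new]
{s2} --2--> {s2}  [seen]
{s0, s1} --0--> {s2}  [seen]
{s0, s1} --1--> {s0}  [seen]
{s0, s1} --2--> {s0, s1}  [seen]
{s0, s1, s2} --0--> {s0, s1, s2}  [seen]
{s0, s1, s2} --1--> {s0, s2}  [seen]
{s0, s1, s2} --2--> {s0, s1, s2}  [seen]
{s0, s2} --0--> {s0, s1, s2}  [seen]
{s0, s2} --1--> {s0, s2}  [seen]
{s0, s2} --2--> {s0, s1, s2}  [seen]
Reachable DFA states: {s0}, {s2}, {s0, s1}, {s0, s1, s2}, {s0, s2}.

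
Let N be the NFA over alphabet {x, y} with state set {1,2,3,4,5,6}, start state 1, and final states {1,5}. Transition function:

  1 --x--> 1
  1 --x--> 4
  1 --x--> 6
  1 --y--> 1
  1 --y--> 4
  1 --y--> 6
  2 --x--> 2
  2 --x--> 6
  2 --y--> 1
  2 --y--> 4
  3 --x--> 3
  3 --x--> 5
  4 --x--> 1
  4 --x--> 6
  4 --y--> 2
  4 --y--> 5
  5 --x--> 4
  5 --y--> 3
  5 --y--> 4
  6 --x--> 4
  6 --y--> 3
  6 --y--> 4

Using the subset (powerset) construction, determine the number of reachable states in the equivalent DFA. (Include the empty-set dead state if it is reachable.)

3

Start state of the DFA: {1}.
{1} --x--> {1,4,6}  [new]
{1} --y--> {1,4,6}  [seen]
{1,4,6} --x--> {1,4,6}  [seen]
{1,4,6} --y--> {1,2,3,4,5,6}  [new]
{1,2,3,4,5,6} --x--> {1,2,3,4,5,6}  [seen]
{1,2,3,4,5,6} --y--> {1,2,3,4,5,6}  [seen]
Reachable DFA states: {1}, {1,4,6}, {1,2,3,4,5,6}.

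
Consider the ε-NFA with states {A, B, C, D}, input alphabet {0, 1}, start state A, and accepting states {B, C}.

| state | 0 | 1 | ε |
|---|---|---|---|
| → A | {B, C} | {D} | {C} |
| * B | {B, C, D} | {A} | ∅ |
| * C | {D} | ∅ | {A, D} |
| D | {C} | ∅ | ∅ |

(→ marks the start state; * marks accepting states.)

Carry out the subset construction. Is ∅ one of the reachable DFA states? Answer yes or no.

yes

Start state of the DFA: {A, C, D} (ε-closure of the NFA start).
{A, C, D} --0--> {A, B, C, D}  [new]
{A, C, D} --1--> {D}  [new]
{A, B, C, D} --0--> {A, B, C, D}  [seen]
{A, B, C, D} --1--> {A, C, D}  [seen]
{D} --0--> {A, C, D}  [seen]
{D} --1--> ∅  [new]
∅ --0--> ∅  [seen]
∅ --1--> ∅  [seen]
Reachable DFA states: {A, C, D}, {A, B, C, D}, {D}, ∅.
∅ is among them.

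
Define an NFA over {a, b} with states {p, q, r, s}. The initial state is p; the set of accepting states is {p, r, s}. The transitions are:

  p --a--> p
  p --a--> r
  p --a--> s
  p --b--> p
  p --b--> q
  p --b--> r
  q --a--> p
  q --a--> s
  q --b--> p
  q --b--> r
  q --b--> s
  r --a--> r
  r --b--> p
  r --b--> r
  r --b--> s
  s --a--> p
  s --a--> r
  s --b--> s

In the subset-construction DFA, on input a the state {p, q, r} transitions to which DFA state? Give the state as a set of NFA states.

δ(p,a) = {p, r, s}; δ(q,a) = {p, s}; δ(r,a) = {r}.
Union: {p, r, s}.

{p, r, s}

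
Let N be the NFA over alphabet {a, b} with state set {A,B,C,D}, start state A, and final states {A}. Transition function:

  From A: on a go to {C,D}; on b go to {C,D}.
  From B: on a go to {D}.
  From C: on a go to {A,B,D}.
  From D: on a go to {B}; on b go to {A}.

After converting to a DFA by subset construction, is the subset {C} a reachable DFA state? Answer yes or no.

Start state of the DFA: {A}.
{A} --a--> {C,D}  [new]
{A} --b--> {C,D}  [seen]
{C,D} --a--> {A,B,D}  [new]
{C,D} --b--> {A}  [seen]
{A,B,D} --a--> {B,C,D}  [new]
{A,B,D} --b--> {A,C,D}  [new]
{B,C,D} --a--> {A,B,D}  [seen]
{B,C,D} --b--> {A}  [seen]
{A,C,D} --a--> {A,B,C,D}  [new]
{A,C,D} --b--> {A,C,D}  [seen]
{A,B,C,D} --a--> {A,B,C,D}  [seen]
{A,B,C,D} --b--> {A,C,D}  [seen]
Reachable DFA states: {A}, {C,D}, {A,B,D}, {B,C,D}, {A,C,D}, {A,B,C,D}.
{C} is not among them.

no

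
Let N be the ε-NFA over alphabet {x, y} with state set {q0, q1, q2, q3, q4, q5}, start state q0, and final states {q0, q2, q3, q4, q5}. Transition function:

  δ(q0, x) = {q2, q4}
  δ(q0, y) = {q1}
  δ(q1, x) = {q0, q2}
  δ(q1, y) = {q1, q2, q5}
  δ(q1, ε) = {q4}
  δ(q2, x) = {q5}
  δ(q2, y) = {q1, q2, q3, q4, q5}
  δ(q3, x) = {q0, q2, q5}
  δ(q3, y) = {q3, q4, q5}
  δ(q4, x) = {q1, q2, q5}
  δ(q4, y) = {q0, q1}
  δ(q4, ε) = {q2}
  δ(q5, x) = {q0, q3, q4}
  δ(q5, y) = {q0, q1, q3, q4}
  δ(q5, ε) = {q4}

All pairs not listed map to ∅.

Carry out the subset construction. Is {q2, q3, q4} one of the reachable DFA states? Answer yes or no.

Start state of the DFA: {q0} (ε-closure of the NFA start).
{q0} --x--> {q2, q4}  [new]
{q0} --y--> {q1, q2, q4}  [new]
{q2, q4} --x--> {q1, q2, q4, q5}  [new]
{q2, q4} --y--> {q0, q1, q2, q3, q4, q5}  [new]
{q1, q2, q4} --x--> {q0, q1, q2, q4, q5}  [new]
{q1, q2, q4} --y--> {q0, q1, q2, q3, q4, q5}  [seen]
{q1, q2, q4, q5} --x--> {q0, q1, q2, q3, q4, q5}  [seen]
{q1, q2, q4, q5} --y--> {q0, q1, q2, q3, q4, q5}  [seen]
{q0, q1, q2, q3, q4, q5} --x--> {q0, q1, q2, q3, q4, q5}  [seen]
{q0, q1, q2, q3, q4, q5} --y--> {q0, q1, q2, q3, q4, q5}  [seen]
{q0, q1, q2, q4, q5} --x--> {q0, q1, q2, q3, q4, q5}  [seen]
{q0, q1, q2, q4, q5} --y--> {q0, q1, q2, q3, q4, q5}  [seen]
Reachable DFA states: {q0}, {q2, q4}, {q1, q2, q4}, {q1, q2, q4, q5}, {q0, q1, q2, q3, q4, q5}, {q0, q1, q2, q4, q5}.
{q2, q3, q4} is not among them.

no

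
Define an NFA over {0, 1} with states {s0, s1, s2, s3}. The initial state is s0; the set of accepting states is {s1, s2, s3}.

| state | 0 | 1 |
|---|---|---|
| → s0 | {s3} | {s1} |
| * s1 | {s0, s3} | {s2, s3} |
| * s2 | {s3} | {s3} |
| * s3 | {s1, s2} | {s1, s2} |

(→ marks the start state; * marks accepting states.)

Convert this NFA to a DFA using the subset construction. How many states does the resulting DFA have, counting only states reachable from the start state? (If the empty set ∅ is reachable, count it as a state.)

Start state of the DFA: {s0}.
{s0} --0--> {s3}  [new]
{s0} --1--> {s1}  [new]
{s3} --0--> {s1, s2}  [new]
{s3} --1--> {s1, s2}  [seen]
{s1} --0--> {s0, s3}  [new]
{s1} --1--> {s2, s3}  [new]
{s1, s2} --0--> {s0, s3}  [seen]
{s1, s2} --1--> {s2, s3}  [seen]
{s0, s3} --0--> {s1, s2, s3}  [new]
{s0, s3} --1--> {s1, s2}  [seen]
{s2, s3} --0--> {s1, s2, s3}  [seen]
{s2, s3} --1--> {s1, s2, s3}  [seen]
{s1, s2, s3} --0--> {s0, s1, s2, s3}  [new]
{s1, s2, s3} --1--> {s1, s2, s3}  [seen]
{s0, s1, s2, s3} --0--> {s0, s1, s2, s3}  [seen]
{s0, s1, s2, s3} --1--> {s1, s2, s3}  [seen]
Reachable DFA states: {s0}, {s3}, {s1}, {s1, s2}, {s0, s3}, {s2, s3}, {s1, s2, s3}, {s0, s1, s2, s3}.

8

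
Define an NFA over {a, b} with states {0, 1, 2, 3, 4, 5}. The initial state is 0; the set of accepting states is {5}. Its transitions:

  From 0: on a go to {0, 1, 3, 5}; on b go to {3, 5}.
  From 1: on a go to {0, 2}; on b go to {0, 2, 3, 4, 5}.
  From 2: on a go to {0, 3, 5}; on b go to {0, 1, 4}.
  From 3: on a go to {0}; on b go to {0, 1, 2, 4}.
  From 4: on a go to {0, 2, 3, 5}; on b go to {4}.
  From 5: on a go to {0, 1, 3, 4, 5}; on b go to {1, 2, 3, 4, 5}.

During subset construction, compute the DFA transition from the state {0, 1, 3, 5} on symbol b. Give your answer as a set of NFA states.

{0, 1, 2, 3, 4, 5}

δ(0,b) = {3, 5}; δ(1,b) = {0, 2, 3, 4, 5}; δ(3,b) = {0, 1, 2, 4}; δ(5,b) = {1, 2, 3, 4, 5}.
Union: {0, 1, 2, 3, 4, 5}.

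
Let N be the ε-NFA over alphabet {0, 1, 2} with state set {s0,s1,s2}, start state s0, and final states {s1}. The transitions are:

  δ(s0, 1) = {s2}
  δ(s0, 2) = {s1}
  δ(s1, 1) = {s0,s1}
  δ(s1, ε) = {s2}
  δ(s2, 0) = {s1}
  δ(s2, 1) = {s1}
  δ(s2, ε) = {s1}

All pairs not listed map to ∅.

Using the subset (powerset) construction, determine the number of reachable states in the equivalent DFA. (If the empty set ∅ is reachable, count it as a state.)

4

Start state of the DFA: {s0} (ε-closure of the NFA start).
{s0} --0--> ∅  [new]
{s0} --1--> {s1,s2}  [new]
{s0} --2--> {s1,s2}  [seen]
∅ --0--> ∅  [seen]
∅ --1--> ∅  [seen]
∅ --2--> ∅  [seen]
{s1,s2} --0--> {s1,s2}  [seen]
{s1,s2} --1--> {s0,s1,s2}  [new]
{s1,s2} --2--> ∅  [seen]
{s0,s1,s2} --0--> {s1,s2}  [seen]
{s0,s1,s2} --1--> {s0,s1,s2}  [seen]
{s0,s1,s2} --2--> {s1,s2}  [seen]
Reachable DFA states: {s0}, ∅, {s1,s2}, {s0,s1,s2}.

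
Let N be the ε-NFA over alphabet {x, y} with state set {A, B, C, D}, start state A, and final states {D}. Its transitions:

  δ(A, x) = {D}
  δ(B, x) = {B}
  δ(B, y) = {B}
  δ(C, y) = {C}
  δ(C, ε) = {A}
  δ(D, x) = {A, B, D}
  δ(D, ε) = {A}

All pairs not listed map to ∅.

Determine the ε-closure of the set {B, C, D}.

Begin with {B, C, D}.
C →ε {A}; add A.
ε-closure = {A, B, C, D}.

{A, B, C, D}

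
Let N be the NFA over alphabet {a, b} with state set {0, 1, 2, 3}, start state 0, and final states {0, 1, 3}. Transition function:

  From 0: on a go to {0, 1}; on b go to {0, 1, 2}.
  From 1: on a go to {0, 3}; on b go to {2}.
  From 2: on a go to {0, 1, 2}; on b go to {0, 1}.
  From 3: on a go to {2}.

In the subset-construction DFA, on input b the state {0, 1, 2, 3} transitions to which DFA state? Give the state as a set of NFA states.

δ(0,b) = {0, 1, 2}; δ(1,b) = {2}; δ(2,b) = {0, 1}; δ(3,b) = ∅.
Union: {0, 1, 2}.

{0, 1, 2}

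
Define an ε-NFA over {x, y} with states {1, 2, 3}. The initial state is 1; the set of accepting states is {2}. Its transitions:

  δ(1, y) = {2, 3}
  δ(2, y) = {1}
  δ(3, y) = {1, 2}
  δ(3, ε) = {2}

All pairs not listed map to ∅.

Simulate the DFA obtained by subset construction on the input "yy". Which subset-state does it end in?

Start: {1}.
δ(1,y) = {2, 3}.
Union: {2, 3}.
After y: {2, 3}.
δ(2,y) = {1}; δ(3,y) = {1, 2}.
Union: {1, 2}.
After y: {1, 2}.

{1, 2}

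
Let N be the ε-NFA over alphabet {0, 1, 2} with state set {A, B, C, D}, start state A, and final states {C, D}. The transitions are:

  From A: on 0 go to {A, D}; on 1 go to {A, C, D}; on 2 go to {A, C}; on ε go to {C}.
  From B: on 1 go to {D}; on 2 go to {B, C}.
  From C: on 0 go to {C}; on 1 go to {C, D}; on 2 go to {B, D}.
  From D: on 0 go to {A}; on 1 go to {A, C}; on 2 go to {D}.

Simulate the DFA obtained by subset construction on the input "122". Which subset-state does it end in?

{A, B, C, D}

Start: {A, C}.
δ(A,1) = {A, C, D}; δ(C,1) = {C, D}.
Union: {A, C, D}.
After 1: {A, C, D}.
δ(A,2) = {A, C}; δ(C,2) = {B, D}; δ(D,2) = {D}.
Union: {A, B, C, D}.
After 2: {A, B, C, D}.
δ(A,2) = {A, C}; δ(B,2) = {B, C}; δ(C,2) = {B, D}; δ(D,2) = {D}.
Union: {A, B, C, D}.
After 2: {A, B, C, D}.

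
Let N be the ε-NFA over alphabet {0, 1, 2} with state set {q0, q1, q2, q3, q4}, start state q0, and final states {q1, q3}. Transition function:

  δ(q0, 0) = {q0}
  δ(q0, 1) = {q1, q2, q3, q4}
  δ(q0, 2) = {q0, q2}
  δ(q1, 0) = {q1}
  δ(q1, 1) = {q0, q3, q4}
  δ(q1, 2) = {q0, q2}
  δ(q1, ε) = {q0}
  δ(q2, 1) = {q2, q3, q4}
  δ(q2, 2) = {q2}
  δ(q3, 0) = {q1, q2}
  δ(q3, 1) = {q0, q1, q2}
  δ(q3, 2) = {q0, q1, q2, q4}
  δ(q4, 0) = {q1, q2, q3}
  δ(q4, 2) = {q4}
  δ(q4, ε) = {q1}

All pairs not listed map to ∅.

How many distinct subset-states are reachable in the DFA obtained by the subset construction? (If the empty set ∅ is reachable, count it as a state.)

7

Start state of the DFA: {q0} (ε-closure of the NFA start).
{q0} --0--> {q0}  [seen]
{q0} --1--> {q0, q1, q2, q3, q4}  [new]
{q0} --2--> {q0, q2}  [new]
{q0, q1, q2, q3, q4} --0--> {q0, q1, q2, q3}  [new]
{q0, q1, q2, q3, q4} --1--> {q0, q1, q2, q3, q4}  [seen]
{q0, q1, q2, q3, q4} --2--> {q0, q1, q2, q4}  [new]
{q0, q2} --0--> {q0}  [seen]
{q0, q2} --1--> {q0, q1, q2, q3, q4}  [seen]
{q0, q2} --2--> {q0, q2}  [seen]
{q0, q1, q2, q3} --0--> {q0, q1, q2}  [new]
{q0, q1, q2, q3} --1--> {q0, q1, q2, q3, q4}  [seen]
{q0, q1, q2, q3} --2--> {q0, q1, q2, q4}  [seen]
{q0, q1, q2, q4} --0--> {q0, q1, q2, q3}  [seen]
{q0, q1, q2, q4} --1--> {q0, q1, q2, q3, q4}  [seen]
{q0, q1, q2, q4} --2--> {q0, q1, q2, q4}  [seen]
{q0, q1, q2} --0--> {q0, q1}  [new]
{q0, q1, q2} --1--> {q0, q1, q2, q3, q4}  [seen]
{q0, q1, q2} --2--> {q0, q2}  [seen]
{q0, q1} --0--> {q0, q1}  [seen]
{q0, q1} --1--> {q0, q1, q2, q3, q4}  [seen]
{q0, q1} --2--> {q0, q2}  [seen]
Reachable DFA states: {q0}, {q0, q1, q2, q3, q4}, {q0, q2}, {q0, q1, q2, q3}, {q0, q1, q2, q4}, {q0, q1, q2}, {q0, q1}.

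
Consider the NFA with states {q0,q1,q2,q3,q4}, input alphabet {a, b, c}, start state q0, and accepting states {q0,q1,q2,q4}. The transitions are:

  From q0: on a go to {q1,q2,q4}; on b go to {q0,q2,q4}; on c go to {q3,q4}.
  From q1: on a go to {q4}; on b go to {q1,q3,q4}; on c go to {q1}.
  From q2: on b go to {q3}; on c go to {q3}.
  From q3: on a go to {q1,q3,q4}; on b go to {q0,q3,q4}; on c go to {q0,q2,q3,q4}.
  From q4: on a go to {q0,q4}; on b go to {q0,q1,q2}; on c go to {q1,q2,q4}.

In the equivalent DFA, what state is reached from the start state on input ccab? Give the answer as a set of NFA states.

{q0,q1,q2,q3,q4}

Start: {q0}.
δ(q0,c) = {q3,q4}.
Union: {q3,q4}.
After c: {q3,q4}.
δ(q3,c) = {q0,q2,q3,q4}; δ(q4,c) = {q1,q2,q4}.
Union: {q0,q1,q2,q3,q4}.
After c: {q0,q1,q2,q3,q4}.
δ(q0,a) = {q1,q2,q4}; δ(q1,a) = {q4}; δ(q2,a) = ∅; δ(q3,a) = {q1,q3,q4}; δ(q4,a) = {q0,q4}.
Union: {q0,q1,q2,q3,q4}.
After a: {q0,q1,q2,q3,q4}.
δ(q0,b) = {q0,q2,q4}; δ(q1,b) = {q1,q3,q4}; δ(q2,b) = {q3}; δ(q3,b) = {q0,q3,q4}; δ(q4,b) = {q0,q1,q2}.
Union: {q0,q1,q2,q3,q4}.
After b: {q0,q1,q2,q3,q4}.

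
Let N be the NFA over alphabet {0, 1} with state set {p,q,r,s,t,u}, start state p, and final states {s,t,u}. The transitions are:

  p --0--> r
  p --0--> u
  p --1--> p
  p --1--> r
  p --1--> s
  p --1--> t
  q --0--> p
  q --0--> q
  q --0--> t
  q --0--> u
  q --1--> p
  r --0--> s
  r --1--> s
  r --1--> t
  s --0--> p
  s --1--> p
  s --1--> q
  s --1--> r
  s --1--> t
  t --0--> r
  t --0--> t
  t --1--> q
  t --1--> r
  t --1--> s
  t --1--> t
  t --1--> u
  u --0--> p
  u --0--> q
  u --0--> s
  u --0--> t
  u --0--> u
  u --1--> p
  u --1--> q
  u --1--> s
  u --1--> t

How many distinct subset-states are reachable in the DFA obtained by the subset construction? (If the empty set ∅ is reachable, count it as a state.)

Start state of the DFA: {p}.
{p} --0--> {r,u}  [new]
{p} --1--> {p,r,s,t}  [new]
{r,u} --0--> {p,q,s,t,u}  [new]
{r,u} --1--> {p,q,s,t}  [new]
{p,r,s,t} --0--> {p,r,s,t,u}  [new]
{p,r,s,t} --1--> {p,q,r,s,t,u}  [new]
{p,q,s,t,u} --0--> {p,q,r,s,t,u}  [seen]
{p,q,s,t,u} --1--> {p,q,r,s,t,u}  [seen]
{p,q,s,t} --0--> {p,q,r,t,u}  [new]
{p,q,s,t} --1--> {p,q,r,s,t,u}  [seen]
{p,r,s,t,u} --0--> {p,q,r,s,t,u}  [seen]
{p,r,s,t,u} --1--> {p,q,r,s,t,u}  [seen]
{p,q,r,s,t,u} --0--> {p,q,r,s,t,u}  [seen]
{p,q,r,s,t,u} --1--> {p,q,r,s,t,u}  [seen]
{p,q,r,t,u} --0--> {p,q,r,s,t,u}  [seen]
{p,q,r,t,u} --1--> {p,q,r,s,t,u}  [seen]
Reachable DFA states: {p}, {r,u}, {p,r,s,t}, {p,q,s,t,u}, {p,q,s,t}, {p,r,s,t,u}, {p,q,r,s,t,u}, {p,q,r,t,u}.

8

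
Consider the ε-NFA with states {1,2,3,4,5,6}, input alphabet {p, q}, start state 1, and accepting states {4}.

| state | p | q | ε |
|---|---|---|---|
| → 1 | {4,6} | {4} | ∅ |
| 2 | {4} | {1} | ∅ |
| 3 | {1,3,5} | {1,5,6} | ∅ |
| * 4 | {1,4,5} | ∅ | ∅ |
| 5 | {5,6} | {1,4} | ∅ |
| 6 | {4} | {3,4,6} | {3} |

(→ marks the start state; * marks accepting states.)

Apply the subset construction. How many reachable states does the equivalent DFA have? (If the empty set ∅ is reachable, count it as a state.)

Start state of the DFA: {1} (ε-closure of the NFA start).
{1} --p--> {3,4,6}  [new]
{1} --q--> {4}  [new]
{3,4,6} --p--> {1,3,4,5}  [new]
{3,4,6} --q--> {1,3,4,5,6}  [new]
{4} --p--> {1,4,5}  [new]
{4} --q--> ∅  [new]
{1,3,4,5} --p--> {1,3,4,5,6}  [seen]
{1,3,4,5} --q--> {1,3,4,5,6}  [seen]
{1,3,4,5,6} --p--> {1,3,4,5,6}  [seen]
{1,3,4,5,6} --q--> {1,3,4,5,6}  [seen]
{1,4,5} --p--> {1,3,4,5,6}  [seen]
{1,4,5} --q--> {1,4}  [new]
∅ --p--> ∅  [seen]
∅ --q--> ∅  [seen]
{1,4} --p--> {1,3,4,5,6}  [seen]
{1,4} --q--> {4}  [seen]
Reachable DFA states: {1}, {3,4,6}, {4}, {1,3,4,5}, {1,3,4,5,6}, {1,4,5}, ∅, {1,4}.

8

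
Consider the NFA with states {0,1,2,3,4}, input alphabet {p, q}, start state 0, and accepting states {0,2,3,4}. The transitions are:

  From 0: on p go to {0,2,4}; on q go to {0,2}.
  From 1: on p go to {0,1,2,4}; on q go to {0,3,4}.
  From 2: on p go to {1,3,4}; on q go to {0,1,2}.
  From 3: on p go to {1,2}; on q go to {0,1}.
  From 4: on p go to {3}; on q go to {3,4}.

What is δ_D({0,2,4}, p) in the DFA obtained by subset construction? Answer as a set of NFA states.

{0,1,2,3,4}

δ(0,p) = {0,2,4}; δ(2,p) = {1,3,4}; δ(4,p) = {3}.
Union: {0,1,2,3,4}.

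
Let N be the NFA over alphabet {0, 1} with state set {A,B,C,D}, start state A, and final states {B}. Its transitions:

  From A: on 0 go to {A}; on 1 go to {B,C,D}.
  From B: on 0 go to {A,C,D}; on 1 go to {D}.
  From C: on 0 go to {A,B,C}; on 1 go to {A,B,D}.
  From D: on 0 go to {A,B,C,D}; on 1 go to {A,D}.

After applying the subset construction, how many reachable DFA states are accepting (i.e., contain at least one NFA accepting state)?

3

Start state of the DFA: {A}.
{A} --0--> {A}  [seen]
{A} --1--> {B,C,D}  [new]
{B,C,D} --0--> {A,B,C,D}  [new]
{B,C,D} --1--> {A,B,D}  [new]
{A,B,C,D} --0--> {A,B,C,D}  [seen]
{A,B,C,D} --1--> {A,B,C,D}  [seen]
{A,B,D} --0--> {A,B,C,D}  [seen]
{A,B,D} --1--> {A,B,C,D}  [seen]
Reachable DFA states: {A}, {B,C,D}, {A,B,C,D}, {A,B,D}.
Accepting DFA states (contain an NFA accepting state): {B,C,D}, {A,B,C,D}, {A,B,D}.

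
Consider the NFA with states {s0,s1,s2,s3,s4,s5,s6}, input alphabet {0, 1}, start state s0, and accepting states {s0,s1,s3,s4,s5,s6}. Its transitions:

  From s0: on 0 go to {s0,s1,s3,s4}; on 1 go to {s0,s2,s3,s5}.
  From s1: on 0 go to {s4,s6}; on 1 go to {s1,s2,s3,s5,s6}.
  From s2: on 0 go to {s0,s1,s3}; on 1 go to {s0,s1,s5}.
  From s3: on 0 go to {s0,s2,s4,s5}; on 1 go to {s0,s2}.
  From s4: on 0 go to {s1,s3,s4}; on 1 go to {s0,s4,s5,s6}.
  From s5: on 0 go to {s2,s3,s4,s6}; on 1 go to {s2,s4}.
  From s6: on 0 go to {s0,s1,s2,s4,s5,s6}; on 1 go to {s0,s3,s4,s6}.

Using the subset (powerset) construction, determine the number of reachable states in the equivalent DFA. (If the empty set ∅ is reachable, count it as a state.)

Start state of the DFA: {s0}.
{s0} --0--> {s0,s1,s3,s4}  [new]
{s0} --1--> {s0,s2,s3,s5}  [new]
{s0,s1,s3,s4} --0--> {s0,s1,s2,s3,s4,s5,s6}  [new]
{s0,s1,s3,s4} --1--> {s0,s1,s2,s3,s4,s5,s6}  [seen]
{s0,s2,s3,s5} --0--> {s0,s1,s2,s3,s4,s5,s6}  [seen]
{s0,s2,s3,s5} --1--> {s0,s1,s2,s3,s4,s5}  [new]
{s0,s1,s2,s3,s4,s5,s6} --0--> {s0,s1,s2,s3,s4,s5,s6}  [seen]
{s0,s1,s2,s3,s4,s5,s6} --1--> {s0,s1,s2,s3,s4,s5,s6}  [seen]
{s0,s1,s2,s3,s4,s5} --0--> {s0,s1,s2,s3,s4,s5,s6}  [seen]
{s0,s1,s2,s3,s4,s5} --1--> {s0,s1,s2,s3,s4,s5,s6}  [seen]
Reachable DFA states: {s0}, {s0,s1,s3,s4}, {s0,s2,s3,s5}, {s0,s1,s2,s3,s4,s5,s6}, {s0,s1,s2,s3,s4,s5}.

5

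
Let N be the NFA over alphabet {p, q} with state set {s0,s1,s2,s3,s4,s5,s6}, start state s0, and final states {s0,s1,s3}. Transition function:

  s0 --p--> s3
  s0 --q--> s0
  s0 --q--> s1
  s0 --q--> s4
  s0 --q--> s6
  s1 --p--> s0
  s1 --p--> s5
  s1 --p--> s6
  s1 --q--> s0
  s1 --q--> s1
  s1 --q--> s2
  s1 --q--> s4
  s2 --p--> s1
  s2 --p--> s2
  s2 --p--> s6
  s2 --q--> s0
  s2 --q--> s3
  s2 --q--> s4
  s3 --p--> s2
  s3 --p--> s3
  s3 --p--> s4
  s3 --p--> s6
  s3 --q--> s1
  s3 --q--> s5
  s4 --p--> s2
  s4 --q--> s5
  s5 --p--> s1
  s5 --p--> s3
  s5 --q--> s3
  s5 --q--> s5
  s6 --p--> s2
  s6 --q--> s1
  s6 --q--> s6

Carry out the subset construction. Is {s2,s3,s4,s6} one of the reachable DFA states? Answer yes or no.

yes

Start state of the DFA: {s0}.
{s0} --p--> {s3}  [new]
{s0} --q--> {s0,s1,s4,s6}  [new]
{s3} --p--> {s2,s3,s4,s6}  [new]
{s3} --q--> {s1,s5}  [new]
{s0,s1,s4,s6} --p--> {s0,s2,s3,s5,s6}  [new]
{s0,s1,s4,s6} --q--> {s0,s1,s2,s4,s5,s6}  [new]
{s2,s3,s4,s6} --p--> {s1,s2,s3,s4,s6}  [new]
{s2,s3,s4,s6} --q--> {s0,s1,s3,s4,s5,s6}  [new]
{s1,s5} --p--> {s0,s1,s3,s5,s6}  [new]
{s1,s5} --q--> {s0,s1,s2,s3,s4,s5}  [new]
{s0,s2,s3,s5,s6} --p--> {s1,s2,s3,s4,s6}  [seen]
{s0,s2,s3,s5,s6} --q--> {s0,s1,s3,s4,s5,s6}  [seen]
{s0,s1,s2,s4,s5,s6} --p--> {s0,s1,s2,s3,s5,s6}  [new]
{s0,s1,s2,s4,s5,s6} --q--> {s0,s1,s2,s3,s4,s5,s6}  [new]
{s1,s2,s3,s4,s6} --p--> {s0,s1,s2,s3,s4,s5,s6}  [seen]
{s1,s2,s3,s4,s6} --q--> {s0,s1,s2,s3,s4,s5,s6}  [seen]
{s0,s1,s3,s4,s5,s6} --p--> {s0,s1,s2,s3,s4,s5,s6}  [seen]
{s0,s1,s3,s4,s5,s6} --q--> {s0,s1,s2,s3,s4,s5,s6}  [seen]
{s0,s1,s3,s5,s6} --p--> {s0,s1,s2,s3,s4,s5,s6}  [seen]
{s0,s1,s3,s5,s6} --q--> {s0,s1,s2,s3,s4,s5,s6}  [seen]
{s0,s1,s2,s3,s4,s5} --p--> {s0,s1,s2,s3,s4,s5,s6}  [seen]
{s0,s1,s2,s3,s4,s5} --q--> {s0,s1,s2,s3,s4,s5,s6}  [seen]
{s0,s1,s2,s3,s5,s6} --p--> {s0,s1,s2,s3,s4,s5,s6}  [seen]
{s0,s1,s2,s3,s5,s6} --q--> {s0,s1,s2,s3,s4,s5,s6}  [seen]
{s0,s1,s2,s3,s4,s5,s6} --p--> {s0,s1,s2,s3,s4,s5,s6}  [seen]
{s0,s1,s2,s3,s4,s5,s6} --q--> {s0,s1,s2,s3,s4,s5,s6}  [seen]
Reachable DFA states: {s0}, {s3}, {s0,s1,s4,s6}, {s2,s3,s4,s6}, {s1,s5}, {s0,s2,s3,s5,s6}, {s0,s1,s2,s4,s5,s6}, {s1,s2,s3,s4,s6}, {s0,s1,s3,s4,s5,s6}, {s0,s1,s3,s5,s6}, {s0,s1,s2,s3,s4,s5}, {s0,s1,s2,s3,s5,s6}, {s0,s1,s2,s3,s4,s5,s6}.
{s2,s3,s4,s6} is among them.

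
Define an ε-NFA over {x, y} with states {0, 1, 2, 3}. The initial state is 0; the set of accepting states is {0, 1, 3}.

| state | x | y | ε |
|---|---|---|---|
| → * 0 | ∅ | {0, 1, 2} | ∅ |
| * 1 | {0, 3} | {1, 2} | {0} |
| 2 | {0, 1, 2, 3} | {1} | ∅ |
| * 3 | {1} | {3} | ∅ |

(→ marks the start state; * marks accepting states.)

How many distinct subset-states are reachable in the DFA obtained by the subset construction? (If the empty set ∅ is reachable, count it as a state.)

4

Start state of the DFA: {0} (ε-closure of the NFA start).
{0} --x--> ∅  [new]
{0} --y--> {0, 1, 2}  [new]
∅ --x--> ∅  [seen]
∅ --y--> ∅  [seen]
{0, 1, 2} --x--> {0, 1, 2, 3}  [new]
{0, 1, 2} --y--> {0, 1, 2}  [seen]
{0, 1, 2, 3} --x--> {0, 1, 2, 3}  [seen]
{0, 1, 2, 3} --y--> {0, 1, 2, 3}  [seen]
Reachable DFA states: {0}, ∅, {0, 1, 2}, {0, 1, 2, 3}.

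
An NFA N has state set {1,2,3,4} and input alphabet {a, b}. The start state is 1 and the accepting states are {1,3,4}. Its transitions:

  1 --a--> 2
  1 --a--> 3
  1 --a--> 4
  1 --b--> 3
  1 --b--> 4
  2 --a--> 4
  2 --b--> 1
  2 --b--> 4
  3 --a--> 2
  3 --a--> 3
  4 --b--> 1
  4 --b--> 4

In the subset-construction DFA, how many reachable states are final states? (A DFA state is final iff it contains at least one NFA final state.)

Start state of the DFA: {1}.
{1} --a--> {2,3,4}  [new]
{1} --b--> {3,4}  [new]
{2,3,4} --a--> {2,3,4}  [seen]
{2,3,4} --b--> {1,4}  [new]
{3,4} --a--> {2,3}  [new]
{3,4} --b--> {1,4}  [seen]
{1,4} --a--> {2,3,4}  [seen]
{1,4} --b--> {1,3,4}  [new]
{2,3} --a--> {2,3,4}  [seen]
{2,3} --b--> {1,4}  [seen]
{1,3,4} --a--> {2,3,4}  [seen]
{1,3,4} --b--> {1,3,4}  [seen]
Reachable DFA states: {1}, {2,3,4}, {3,4}, {1,4}, {2,3}, {1,3,4}.
Accepting DFA states (contain an NFA accepting state): {1}, {2,3,4}, {3,4}, {1,4}, {2,3}, {1,3,4}.

6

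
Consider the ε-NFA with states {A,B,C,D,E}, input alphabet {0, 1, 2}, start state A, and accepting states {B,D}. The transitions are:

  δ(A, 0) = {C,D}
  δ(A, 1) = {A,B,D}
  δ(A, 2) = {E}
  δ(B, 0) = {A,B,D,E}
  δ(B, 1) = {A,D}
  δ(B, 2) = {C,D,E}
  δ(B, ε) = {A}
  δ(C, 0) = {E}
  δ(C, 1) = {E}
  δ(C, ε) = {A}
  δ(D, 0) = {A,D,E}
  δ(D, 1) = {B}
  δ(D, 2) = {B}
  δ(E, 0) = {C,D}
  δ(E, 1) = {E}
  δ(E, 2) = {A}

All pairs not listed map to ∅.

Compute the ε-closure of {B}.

Begin with {B}.
B →ε {A}; add A.
ε-closure = {A,B}.

{A,B}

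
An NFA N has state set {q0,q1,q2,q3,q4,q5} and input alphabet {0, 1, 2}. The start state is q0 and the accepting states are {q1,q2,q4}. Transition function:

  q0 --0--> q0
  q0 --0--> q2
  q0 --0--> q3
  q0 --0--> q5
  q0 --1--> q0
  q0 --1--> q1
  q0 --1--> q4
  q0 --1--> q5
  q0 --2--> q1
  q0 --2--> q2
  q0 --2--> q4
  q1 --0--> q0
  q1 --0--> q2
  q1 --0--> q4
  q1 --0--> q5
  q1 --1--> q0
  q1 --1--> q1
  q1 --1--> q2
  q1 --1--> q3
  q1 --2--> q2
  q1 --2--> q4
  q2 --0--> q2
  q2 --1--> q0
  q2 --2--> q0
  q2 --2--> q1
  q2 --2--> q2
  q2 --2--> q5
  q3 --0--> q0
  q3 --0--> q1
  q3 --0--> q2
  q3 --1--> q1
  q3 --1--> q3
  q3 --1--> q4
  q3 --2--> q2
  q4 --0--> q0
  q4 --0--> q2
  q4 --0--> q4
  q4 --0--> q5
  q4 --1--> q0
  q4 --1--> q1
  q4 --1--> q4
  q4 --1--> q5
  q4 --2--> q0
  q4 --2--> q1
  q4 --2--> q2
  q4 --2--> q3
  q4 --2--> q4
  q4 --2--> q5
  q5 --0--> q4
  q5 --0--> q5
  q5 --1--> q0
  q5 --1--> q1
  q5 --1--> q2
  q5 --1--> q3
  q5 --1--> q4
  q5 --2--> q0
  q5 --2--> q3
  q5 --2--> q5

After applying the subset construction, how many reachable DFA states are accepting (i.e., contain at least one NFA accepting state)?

6

Start state of the DFA: {q0}.
{q0} --0--> {q0,q2,q3,q5}  [new]
{q0} --1--> {q0,q1,q4,q5}  [new]
{q0} --2--> {q1,q2,q4}  [new]
{q0,q2,q3,q5} --0--> {q0,q1,q2,q3,q4,q5}  [new]
{q0,q2,q3,q5} --1--> {q0,q1,q2,q3,q4,q5}  [seen]
{q0,q2,q3,q5} --2--> {q0,q1,q2,q3,q4,q5}  [seen]
{q0,q1,q4,q5} --0--> {q0,q2,q3,q4,q5}  [new]
{q0,q1,q4,q5} --1--> {q0,q1,q2,q3,q4,q5}  [seen]
{q0,q1,q4,q5} --2--> {q0,q1,q2,q3,q4,q5}  [seen]
{q1,q2,q4} --0--> {q0,q2,q4,q5}  [new]
{q1,q2,q4} --1--> {q0,q1,q2,q3,q4,q5}  [seen]
{q1,q2,q4} --2--> {q0,q1,q2,q3,q4,q5}  [seen]
{q0,q1,q2,q3,q4,q5} --0--> {q0,q1,q2,q3,q4,q5}  [seen]
{q0,q1,q2,q3,q4,q5} --1--> {q0,q1,q2,q3,q4,q5}  [seen]
{q0,q1,q2,q3,q4,q5} --2--> {q0,q1,q2,q3,q4,q5}  [seen]
{q0,q2,q3,q4,q5} --0--> {q0,q1,q2,q3,q4,q5}  [seen]
{q0,q2,q3,q4,q5} --1--> {q0,q1,q2,q3,q4,q5}  [seen]
{q0,q2,q3,q4,q5} --2--> {q0,q1,q2,q3,q4,q5}  [seen]
{q0,q2,q4,q5} --0--> {q0,q2,q3,q4,q5}  [seen]
{q0,q2,q4,q5} --1--> {q0,q1,q2,q3,q4,q5}  [seen]
{q0,q2,q4,q5} --2--> {q0,q1,q2,q3,q4,q5}  [seen]
Reachable DFA states: {q0}, {q0,q2,q3,q5}, {q0,q1,q4,q5}, {q1,q2,q4}, {q0,q1,q2,q3,q4,q5}, {q0,q2,q3,q4,q5}, {q0,q2,q4,q5}.
Accepting DFA states (contain an NFA accepting state): {q0,q2,q3,q5}, {q0,q1,q4,q5}, {q1,q2,q4}, {q0,q1,q2,q3,q4,q5}, {q0,q2,q3,q4,q5}, {q0,q2,q4,q5}.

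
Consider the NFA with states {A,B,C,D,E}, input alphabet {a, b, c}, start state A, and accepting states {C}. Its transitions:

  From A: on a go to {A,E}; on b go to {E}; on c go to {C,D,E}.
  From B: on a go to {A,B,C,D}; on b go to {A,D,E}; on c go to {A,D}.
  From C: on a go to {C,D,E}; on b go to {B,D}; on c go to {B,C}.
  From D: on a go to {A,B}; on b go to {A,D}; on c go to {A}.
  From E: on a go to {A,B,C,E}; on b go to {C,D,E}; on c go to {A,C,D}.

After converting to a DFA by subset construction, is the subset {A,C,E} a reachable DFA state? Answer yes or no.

Start state of the DFA: {A}.
{A} --a--> {A,E}  [new]
{A} --b--> {E}  [new]
{A} --c--> {C,D,E}  [new]
{A,E} --a--> {A,B,C,E}  [new]
{A,E} --b--> {C,D,E}  [seen]
{A,E} --c--> {A,C,D,E}  [new]
{E} --a--> {A,B,C,E}  [seen]
{E} --b--> {C,D,E}  [seen]
{E} --c--> {A,C,D}  [new]
{C,D,E} --a--> {A,B,C,D,E}  [new]
{C,D,E} --b--> {A,B,C,D,E}  [seen]
{C,D,E} --c--> {A,B,C,D}  [new]
{A,B,C,E} --a--> {A,B,C,D,E}  [seen]
{A,B,C,E} --b--> {A,B,C,D,E}  [seen]
{A,B,C,E} --c--> {A,B,C,D,E}  [seen]
{A,C,D,E} --a--> {A,B,C,D,E}  [seen]
{A,C,D,E} --b--> {A,B,C,D,E}  [seen]
{A,C,D,E} --c--> {A,B,C,D,E}  [seen]
{A,C,D} --a--> {A,B,C,D,E}  [seen]
{A,C,D} --b--> {A,B,D,E}  [new]
{A,C,D} --c--> {A,B,C,D,E}  [seen]
{A,B,C,D,E} --a--> {A,B,C,D,E}  [seen]
{A,B,C,D,E} --b--> {A,B,C,D,E}  [seen]
{A,B,C,D,E} --c--> {A,B,C,D,E}  [seen]
{A,B,C,D} --a--> {A,B,C,D,E}  [seen]
{A,B,C,D} --b--> {A,B,D,E}  [seen]
{A,B,C,D} --c--> {A,B,C,D,E}  [seen]
{A,B,D,E} --a--> {A,B,C,D,E}  [seen]
{A,B,D,E} --b--> {A,C,D,E}  [seen]
{A,B,D,E} --c--> {A,C,D,E}  [seen]
Reachable DFA states: {A}, {A,E}, {E}, {C,D,E}, {A,B,C,E}, {A,C,D,E}, {A,C,D}, {A,B,C,D,E}, {A,B,C,D}, {A,B,D,E}.
{A,C,E} is not among them.

no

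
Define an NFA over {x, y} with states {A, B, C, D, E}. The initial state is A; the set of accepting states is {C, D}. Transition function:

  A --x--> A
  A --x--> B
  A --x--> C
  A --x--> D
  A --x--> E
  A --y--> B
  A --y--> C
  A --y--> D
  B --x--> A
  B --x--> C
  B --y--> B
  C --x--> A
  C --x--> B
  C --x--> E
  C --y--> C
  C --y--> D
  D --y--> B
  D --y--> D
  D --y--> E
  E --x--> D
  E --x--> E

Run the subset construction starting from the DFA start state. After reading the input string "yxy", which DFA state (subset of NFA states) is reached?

Start: {A}.
δ(A,y) = {B, C, D}.
Union: {B, C, D}.
After y: {B, C, D}.
δ(B,x) = {A, C}; δ(C,x) = {A, B, E}; δ(D,x) = ∅.
Union: {A, B, C, E}.
After x: {A, B, C, E}.
δ(A,y) = {B, C, D}; δ(B,y) = {B}; δ(C,y) = {C, D}; δ(E,y) = ∅.
Union: {B, C, D}.
After y: {B, C, D}.

{B, C, D}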